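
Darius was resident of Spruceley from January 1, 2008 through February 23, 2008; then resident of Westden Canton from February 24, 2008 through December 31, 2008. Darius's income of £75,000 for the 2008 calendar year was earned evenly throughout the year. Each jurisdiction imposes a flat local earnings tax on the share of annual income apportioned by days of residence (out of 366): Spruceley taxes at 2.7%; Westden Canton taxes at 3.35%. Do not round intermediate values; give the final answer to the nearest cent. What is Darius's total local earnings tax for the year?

£2,440.57

Spruceley, January 1 – February 23, 2008: 54 days → £75,000 × 2.7% × 54/366 = £298.7705
Westden Canton, February 24 – December 31, 2008: 312 days → £75,000 × 3.35% × 312/366 = £2,141.8033
Total = £2,440.5738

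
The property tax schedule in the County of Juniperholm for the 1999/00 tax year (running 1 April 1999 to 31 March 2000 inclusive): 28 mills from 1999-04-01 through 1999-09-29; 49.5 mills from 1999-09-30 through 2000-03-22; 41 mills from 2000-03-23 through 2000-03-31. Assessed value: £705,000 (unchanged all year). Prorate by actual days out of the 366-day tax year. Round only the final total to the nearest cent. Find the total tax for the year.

1999-04-01 to 1999-09-29: 182 days at 28 mills → £705,000 × 2.8% × 182/366 = £9,816.0656
1999-09-30 to 2000-03-22: 175 days at 49.5 mills → £705,000 × 4.95% × 175/366 = £16,685.9631
2000-03-23 to 2000-03-31: 9 days at 41 mills → £705,000 × 4.1% × 9/366 = £710.7787
Total = £27,212.8074

£27,212.81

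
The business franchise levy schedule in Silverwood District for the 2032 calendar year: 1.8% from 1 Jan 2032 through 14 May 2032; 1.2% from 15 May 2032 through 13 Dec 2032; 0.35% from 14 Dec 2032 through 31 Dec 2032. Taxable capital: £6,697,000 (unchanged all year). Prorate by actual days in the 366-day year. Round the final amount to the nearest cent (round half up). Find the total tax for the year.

1 Jan – 14 May 2032: 135 days at 1.8% → £6,697,000 × 1.8% × 135/366 = £44,463.6885
15 May – 13 Dec 2032: 213 days at 1.2% → £6,697,000 × 1.2% × 213/366 = £46,769.2131
14 Dec – 31 Dec 2032: 18 days at 0.35% → £6,697,000 × 0.35% × 18/366 = £1,152.7623
Total = £92,385.6639

£92,385.66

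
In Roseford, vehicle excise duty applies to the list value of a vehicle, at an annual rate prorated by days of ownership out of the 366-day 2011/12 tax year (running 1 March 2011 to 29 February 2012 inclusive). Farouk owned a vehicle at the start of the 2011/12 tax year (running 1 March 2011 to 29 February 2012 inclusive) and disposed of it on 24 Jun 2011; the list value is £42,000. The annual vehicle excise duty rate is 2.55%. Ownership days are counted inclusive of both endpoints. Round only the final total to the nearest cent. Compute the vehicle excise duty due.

Days held (1 Mar – 24 Jun 2011): 116 out of 366
Tax = £42,000 × 2.55% × 116/366 = £339.4426

£339.44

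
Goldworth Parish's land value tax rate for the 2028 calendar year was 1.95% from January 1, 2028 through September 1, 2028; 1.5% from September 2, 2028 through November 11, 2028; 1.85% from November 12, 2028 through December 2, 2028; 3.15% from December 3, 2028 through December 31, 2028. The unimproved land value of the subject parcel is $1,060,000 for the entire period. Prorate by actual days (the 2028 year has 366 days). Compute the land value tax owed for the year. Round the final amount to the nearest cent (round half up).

January 1 – September 1, 2028: 245 days at 1.95% → $1,060,000 × 1.95% × 245/366 = $13,836.4754
September 2 – November 11, 2028: 71 days at 1.5% → $1,060,000 × 1.5% × 71/366 = $3,084.4262
November 12 – December 2, 2028: 21 days at 1.85% → $1,060,000 × 1.85% × 21/366 = $1,125.1639
December 3 – December 31, 2028: 29 days at 3.15% → $1,060,000 × 3.15% × 29/366 = $2,645.6557
Total = $20,691.7213

$20,691.72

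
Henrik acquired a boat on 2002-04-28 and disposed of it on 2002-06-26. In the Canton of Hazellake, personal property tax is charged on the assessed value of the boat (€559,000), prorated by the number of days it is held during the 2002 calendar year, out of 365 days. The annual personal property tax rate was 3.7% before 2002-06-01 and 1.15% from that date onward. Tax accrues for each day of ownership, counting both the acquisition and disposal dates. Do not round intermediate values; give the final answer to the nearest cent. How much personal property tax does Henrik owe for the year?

2002-04-28 to 2002-05-31: 34 days at 3.7% → €559,000 × 3.7% × 34/365 = €1,926.6356
2002-06-01 to 2002-06-26: 26 days at 1.15% → €559,000 × 1.15% × 26/365 = €457.9205
Total = €2,384.5562

€2,384.56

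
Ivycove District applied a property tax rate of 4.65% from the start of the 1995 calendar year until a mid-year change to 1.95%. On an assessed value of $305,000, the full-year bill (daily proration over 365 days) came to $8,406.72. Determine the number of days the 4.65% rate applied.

Let d = days at the first rate; then 365 − d days at the second rate.
$305,000 × [4.65%·d + 1.95%·(365−d)] / 365 = $8,406.72
Solving gives d = 109, so the new rate took effect on 20 Apr 1995.

109 days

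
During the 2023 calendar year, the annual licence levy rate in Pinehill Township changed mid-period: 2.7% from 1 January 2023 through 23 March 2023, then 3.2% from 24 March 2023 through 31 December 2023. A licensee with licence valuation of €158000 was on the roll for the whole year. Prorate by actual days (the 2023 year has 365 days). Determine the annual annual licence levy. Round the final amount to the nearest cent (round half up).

€4878.52

1 January – 23 March 2023: 82 days at 2.7% → €158000 × 2.7% × 82/365 = €958.3890
24 March – 31 December 2023: 283 days at 3.2% → €158000 × 3.2% × 283/365 = €3920.1315
Total = €4878.5205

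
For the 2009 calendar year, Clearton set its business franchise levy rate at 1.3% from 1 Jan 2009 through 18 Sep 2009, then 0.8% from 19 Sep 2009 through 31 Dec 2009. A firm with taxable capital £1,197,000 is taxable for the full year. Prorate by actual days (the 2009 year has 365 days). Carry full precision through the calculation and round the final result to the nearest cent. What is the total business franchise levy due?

1 Jan – 18 Sep 2009: 261 days at 1.3% → £1,197,000 × 1.3% × 261/365 = £11,127.1808
19 Sep – 31 Dec 2009: 104 days at 0.8% → £1,197,000 × 0.8% × 104/365 = £2,728.5041
Total = £13,855.6849

£13,855.68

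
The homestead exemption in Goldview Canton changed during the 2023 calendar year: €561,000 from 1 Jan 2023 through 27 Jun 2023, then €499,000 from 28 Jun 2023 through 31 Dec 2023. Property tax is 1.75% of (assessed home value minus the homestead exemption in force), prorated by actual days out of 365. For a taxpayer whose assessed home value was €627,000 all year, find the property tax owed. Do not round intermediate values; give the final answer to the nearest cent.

€1,710.88

1 Jan – 27 Jun 2023: 178 days, exemption €561,000 → (€627,000 − €561,000) × 1.75% × 178/365 = €563.2603
28 Jun – 31 Dec 2023: 187 days, exemption €499,000 → (€627,000 − €499,000) × 1.75% × 187/365 = €1,147.6164
Total = €1,710.8767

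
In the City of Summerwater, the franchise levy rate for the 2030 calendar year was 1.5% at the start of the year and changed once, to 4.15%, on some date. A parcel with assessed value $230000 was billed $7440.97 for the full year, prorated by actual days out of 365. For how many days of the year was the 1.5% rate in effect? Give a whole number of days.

126 days

Let d = days at the first rate; then 365 − d days at the second rate.
$230000 × [1.5%·d + 4.15%·(365−d)] / 365 = $7440.97
Solving gives d = 126, so the new rate took effect on May 7, 2030.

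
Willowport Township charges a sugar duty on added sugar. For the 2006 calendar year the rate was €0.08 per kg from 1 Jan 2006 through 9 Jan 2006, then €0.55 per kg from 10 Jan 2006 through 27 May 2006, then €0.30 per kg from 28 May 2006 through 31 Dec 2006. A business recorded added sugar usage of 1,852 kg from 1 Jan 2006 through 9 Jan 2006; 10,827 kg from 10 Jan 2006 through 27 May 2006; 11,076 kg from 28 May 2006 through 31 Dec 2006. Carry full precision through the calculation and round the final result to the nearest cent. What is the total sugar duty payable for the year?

€9,425.81

1 Jan – 9 Jan 2006: 1,852 kg at €0.08/kg → €148.16
10 Jan – 27 May 2006: 10,827 kg at €0.55/kg → €5,954.85
28 May – 31 Dec 2006: 11,076 kg at €0.30/kg → €3,322.80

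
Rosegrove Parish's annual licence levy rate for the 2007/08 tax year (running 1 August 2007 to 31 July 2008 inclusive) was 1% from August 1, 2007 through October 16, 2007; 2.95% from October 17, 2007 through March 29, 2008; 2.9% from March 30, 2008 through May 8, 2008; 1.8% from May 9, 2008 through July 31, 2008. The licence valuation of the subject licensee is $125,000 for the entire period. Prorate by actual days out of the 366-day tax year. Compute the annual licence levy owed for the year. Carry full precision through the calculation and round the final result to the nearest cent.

August 1 – October 16, 2007: 77 days at 1% → $125,000 × 1% × 77/366 = $262.9781
October 17, 2007 – March 29, 2008: 165 days at 2.95% → $125,000 × 2.95% × 165/366 = $1,662.3975
March 30 – May 8, 2008: 40 days at 2.9% → $125,000 × 2.9% × 40/366 = $396.1749
May 9 – July 31, 2008: 84 days at 1.8% → $125,000 × 1.8% × 84/366 = $516.3934
Total = $2,837.9440

$2,837.94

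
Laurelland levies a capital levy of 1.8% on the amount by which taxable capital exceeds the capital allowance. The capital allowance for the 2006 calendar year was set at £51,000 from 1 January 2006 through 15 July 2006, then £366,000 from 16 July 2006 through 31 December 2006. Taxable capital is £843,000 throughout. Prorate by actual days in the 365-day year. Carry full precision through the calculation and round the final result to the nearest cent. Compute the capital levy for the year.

£11,630.71

1 January – 15 July 2006: 196 days, exemption £51,000 → (£843,000 − £51,000) × 1.8% × 196/365 = £7,655.2767
16 July – 31 December 2006: 169 days, exemption £366,000 → (£843,000 − £366,000) × 1.8% × 169/365 = £3,975.4356
Total = £11,630.7123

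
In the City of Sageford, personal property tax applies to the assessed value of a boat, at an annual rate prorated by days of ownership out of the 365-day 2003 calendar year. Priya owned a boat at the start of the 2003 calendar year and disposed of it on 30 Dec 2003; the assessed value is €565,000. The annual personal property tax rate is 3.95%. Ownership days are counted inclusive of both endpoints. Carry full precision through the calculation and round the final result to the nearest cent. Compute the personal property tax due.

€22,256.36

Days held (1 Jan – 30 Dec 2003): 364 out of 365
Tax = €565,000 × 3.95% × 364/365 = €22,256.3562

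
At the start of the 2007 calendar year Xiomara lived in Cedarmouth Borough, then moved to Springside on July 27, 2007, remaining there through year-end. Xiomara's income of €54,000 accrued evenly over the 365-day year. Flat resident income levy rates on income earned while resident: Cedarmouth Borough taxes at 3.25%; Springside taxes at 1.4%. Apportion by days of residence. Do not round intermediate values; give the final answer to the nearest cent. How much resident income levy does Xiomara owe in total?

Cedarmouth Borough, January 1 – July 26, 2007: 207 days → €54,000 × 3.25% × 207/365 = €995.3014
Springside, July 27 – December 31, 2007: 158 days → €54,000 × 1.4% × 158/365 = €327.2548
Total = €1,322.5562

€1,322.56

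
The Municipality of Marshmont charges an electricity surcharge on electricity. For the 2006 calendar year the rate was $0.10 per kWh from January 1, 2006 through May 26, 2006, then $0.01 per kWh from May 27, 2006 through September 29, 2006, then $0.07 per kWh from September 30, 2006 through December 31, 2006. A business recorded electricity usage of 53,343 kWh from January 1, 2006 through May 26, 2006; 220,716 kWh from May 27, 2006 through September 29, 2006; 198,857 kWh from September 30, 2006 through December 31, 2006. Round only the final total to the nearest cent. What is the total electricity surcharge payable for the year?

January 1 – May 26, 2006: 53,343 kWh at $0.10/kWh → $5,334.30
May 27 – September 29, 2006: 220,716 kWh at $0.01/kWh → $2,207.16
September 30 – December 31, 2006: 198,857 kWh at $0.07/kWh → $13,919.99

$21,461.45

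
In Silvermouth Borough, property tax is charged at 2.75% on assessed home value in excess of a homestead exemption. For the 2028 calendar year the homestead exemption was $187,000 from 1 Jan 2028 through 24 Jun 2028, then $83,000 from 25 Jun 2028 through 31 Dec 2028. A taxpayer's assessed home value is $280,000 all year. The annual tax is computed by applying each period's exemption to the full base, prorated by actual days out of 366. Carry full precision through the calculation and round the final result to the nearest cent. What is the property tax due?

1 Jan – 24 Jun 2028: 176 days, exemption $187,000 → ($280,000 − $187,000) × 2.75% × 176/366 = $1,229.8361
25 Jun – 31 Dec 2028: 190 days, exemption $83,000 → ($280,000 − $83,000) × 2.75% × 190/366 = $2,812.3634
Total = $4,042.1995

$4,042.20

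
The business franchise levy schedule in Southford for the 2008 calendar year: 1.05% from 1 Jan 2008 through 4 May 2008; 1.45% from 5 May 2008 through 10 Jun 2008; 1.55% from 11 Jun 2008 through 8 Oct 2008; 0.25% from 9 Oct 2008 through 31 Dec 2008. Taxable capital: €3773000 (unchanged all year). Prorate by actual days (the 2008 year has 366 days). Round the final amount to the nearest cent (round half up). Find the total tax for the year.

1 Jan – 4 May 2008: 125 days at 1.05% → €3773000 × 1.05% × 125/366 = €13530.2254
5 May – 10 Jun 2008: 37 days at 1.45% → €3773000 × 1.45% × 37/366 = €5530.6407
11 Jun – 8 Oct 2008: 120 days at 1.55% → €3773000 × 1.55% × 120/366 = €19174.2623
9 Oct – 31 Dec 2008: 84 days at 0.25% → €3773000 × 0.25% × 84/366 = €2164.8361
Total = €40399.9645

€40399.96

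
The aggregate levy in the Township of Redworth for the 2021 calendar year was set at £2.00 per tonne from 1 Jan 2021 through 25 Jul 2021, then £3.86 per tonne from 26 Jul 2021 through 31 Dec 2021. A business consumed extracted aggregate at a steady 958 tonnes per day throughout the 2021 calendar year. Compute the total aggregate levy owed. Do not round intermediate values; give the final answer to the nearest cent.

1 Jan – 25 Jul 2021: 206 days × 958 tonnes/day = 197,348 tonnes at £2.00/tonne → £394696.00
26 Jul – 31 Dec 2021: 159 days × 958 tonnes/day = 152,322 tonnes at £3.86/tonne → £587962.92

£982658.92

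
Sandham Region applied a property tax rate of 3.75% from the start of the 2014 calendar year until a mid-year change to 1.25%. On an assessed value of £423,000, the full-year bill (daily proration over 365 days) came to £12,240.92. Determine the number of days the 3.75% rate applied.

Let d = days at the first rate; then 365 − d days at the second rate.
£423,000 × [3.75%·d + 1.25%·(365−d)] / 365 = £12,240.92
Solving gives d = 240, so the new rate took effect on 29 Aug 2014.

240 days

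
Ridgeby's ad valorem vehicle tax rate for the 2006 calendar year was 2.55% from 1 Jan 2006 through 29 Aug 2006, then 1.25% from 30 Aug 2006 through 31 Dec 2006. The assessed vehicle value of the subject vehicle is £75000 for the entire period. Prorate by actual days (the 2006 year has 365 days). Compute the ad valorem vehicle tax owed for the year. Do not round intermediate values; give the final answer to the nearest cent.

1 Jan – 29 Aug 2006: 241 days at 2.55% → £75000 × 2.55% × 241/365 = £1262.7740
30 Aug – 31 Dec 2006: 124 days at 1.25% → £75000 × 1.25% × 124/365 = £318.4932
Total = £1581.2671

£1581.27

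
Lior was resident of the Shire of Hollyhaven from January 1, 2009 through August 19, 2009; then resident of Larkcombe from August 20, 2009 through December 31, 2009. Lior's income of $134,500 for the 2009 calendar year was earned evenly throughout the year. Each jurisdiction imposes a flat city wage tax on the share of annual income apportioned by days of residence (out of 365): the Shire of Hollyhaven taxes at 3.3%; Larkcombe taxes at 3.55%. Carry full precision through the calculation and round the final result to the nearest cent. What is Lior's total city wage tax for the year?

$4,561.95

The Shire of Hollyhaven, January 1 – August 19, 2009: 231 days → $134,500 × 3.3% × 231/365 = $2,809.0233
Larkcombe, August 20 – December 31, 2009: 134 days → $134,500 × 3.55% × 134/365 = $1,752.9219
Total = $4,561.9452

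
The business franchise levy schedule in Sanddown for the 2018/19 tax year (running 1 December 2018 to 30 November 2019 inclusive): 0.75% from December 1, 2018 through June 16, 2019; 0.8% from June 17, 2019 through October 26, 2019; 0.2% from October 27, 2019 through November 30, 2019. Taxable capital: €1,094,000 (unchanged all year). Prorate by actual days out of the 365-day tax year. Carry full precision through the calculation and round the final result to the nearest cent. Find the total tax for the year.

€7,825.85

December 1, 2018 – June 16, 2019: 198 days at 0.75% → €1,094,000 × 0.75% × 198/365 = €4,450.9315
June 17 – October 26, 2019: 132 days at 0.8% → €1,094,000 × 0.8% × 132/365 = €3,165.1068
October 27 – November 30, 2019: 35 days at 0.2% → €1,094,000 × 0.2% × 35/365 = €209.8082
Total = €7,825.8466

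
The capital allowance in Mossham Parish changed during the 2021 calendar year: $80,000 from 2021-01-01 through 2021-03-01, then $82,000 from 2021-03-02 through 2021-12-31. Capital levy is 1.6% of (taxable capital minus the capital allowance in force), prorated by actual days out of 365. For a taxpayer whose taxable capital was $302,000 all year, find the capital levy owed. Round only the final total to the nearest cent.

$3,525.26

2021-01-01 to 2021-03-01: 60 days, exemption $80,000 → ($302,000 − $80,000) × 1.6% × 60/365 = $583.8904
2021-03-02 to 2021-12-31: 305 days, exemption $82,000 → ($302,000 − $82,000) × 1.6% × 305/365 = $2,941.3699
Total = $3,525.2603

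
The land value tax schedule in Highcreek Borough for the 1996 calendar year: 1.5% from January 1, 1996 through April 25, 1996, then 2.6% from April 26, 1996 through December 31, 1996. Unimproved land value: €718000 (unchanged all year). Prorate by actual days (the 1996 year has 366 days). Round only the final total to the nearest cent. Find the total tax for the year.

January 1 – April 25, 1996: 116 days at 1.5% → €718000 × 1.5% × 116/366 = €3413.4426
April 26 – December 31, 1996: 250 days at 2.6% → €718000 × 2.6% × 250/366 = €12751.3661
Total = €16164.8087

€16164.81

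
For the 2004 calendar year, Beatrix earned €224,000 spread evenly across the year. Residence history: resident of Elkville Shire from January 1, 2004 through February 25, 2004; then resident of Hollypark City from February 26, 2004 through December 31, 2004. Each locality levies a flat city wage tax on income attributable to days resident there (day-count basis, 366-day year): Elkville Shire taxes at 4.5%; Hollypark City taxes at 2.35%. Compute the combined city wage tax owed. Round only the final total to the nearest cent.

€6,000.87

Elkville Shire, January 1 – February 25, 2004: 56 days → €224,000 × 4.5% × 56/366 = €1,542.2951
Hollypark City, February 26 – December 31, 2004: 310 days → €224,000 × 2.35% × 310/366 = €4,458.5792
Total = €6,000.8743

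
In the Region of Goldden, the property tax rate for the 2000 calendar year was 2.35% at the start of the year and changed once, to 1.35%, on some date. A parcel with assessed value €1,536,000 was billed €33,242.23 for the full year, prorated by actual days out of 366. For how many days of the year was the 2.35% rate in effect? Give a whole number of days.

Let d = days at the first rate; then 366 − d days at the second rate.
€1,536,000 × [2.35%·d + 1.35%·(366−d)] / 366 = €33,242.23
Solving gives d = 298, so the new rate took effect on 25 Oct 2000.

298 days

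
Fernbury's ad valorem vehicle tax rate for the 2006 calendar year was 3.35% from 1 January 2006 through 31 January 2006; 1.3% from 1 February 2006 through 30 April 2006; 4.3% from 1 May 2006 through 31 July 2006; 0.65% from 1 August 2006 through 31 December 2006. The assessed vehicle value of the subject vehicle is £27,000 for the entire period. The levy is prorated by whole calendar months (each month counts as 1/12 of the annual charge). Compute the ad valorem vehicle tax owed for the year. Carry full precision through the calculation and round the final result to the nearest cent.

£526.50

1 January – 31 January 2006: 1 month at 3.35% → £27,000 × 3.35% × 1/12 = £75.3750
1 February – 30 April 2006: 3 months at 1.3% → £27,000 × 1.3% × 3/12 = £87.7500
1 May – 31 July 2006: 3 months at 4.3% → £27,000 × 4.3% × 3/12 = £290.2500
1 August – 31 December 2006: 5 months at 0.65% → £27,000 × 0.65% × 5/12 = £73.1250
Total = £526.5000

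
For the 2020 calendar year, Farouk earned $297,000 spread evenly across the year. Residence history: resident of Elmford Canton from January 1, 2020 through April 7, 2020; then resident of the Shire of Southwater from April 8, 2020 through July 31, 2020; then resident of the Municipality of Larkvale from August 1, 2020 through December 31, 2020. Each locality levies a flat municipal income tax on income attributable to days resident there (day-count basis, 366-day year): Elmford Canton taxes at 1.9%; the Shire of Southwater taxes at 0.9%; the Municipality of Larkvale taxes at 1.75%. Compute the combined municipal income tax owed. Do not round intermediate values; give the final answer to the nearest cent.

Elmford Canton, January 1 – April 7, 2020: 98 days → $297,000 × 1.9% × 98/366 = $1,510.9672
The Shire of Southwater, April 8 – July 31, 2020: 115 days → $297,000 × 0.9% × 115/366 = $839.8770
The Municipality of Larkvale, August 1 – December 31, 2020: 153 days → $297,000 × 1.75% × 153/366 = $2,172.7254
Total = $4,523.5697

$4,523.57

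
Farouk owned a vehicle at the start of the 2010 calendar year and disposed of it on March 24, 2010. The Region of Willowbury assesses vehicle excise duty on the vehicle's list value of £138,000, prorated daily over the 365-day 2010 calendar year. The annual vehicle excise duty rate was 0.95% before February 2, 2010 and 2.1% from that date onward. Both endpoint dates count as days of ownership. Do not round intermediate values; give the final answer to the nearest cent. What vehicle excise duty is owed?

January 1 – February 1, 2010: 32 days at 0.95% → £138,000 × 0.95% × 32/365 = £114.9370
February 2 – March 24, 2010: 51 days at 2.1% → £138,000 × 2.1% × 51/365 = £404.9260
Total = £519.8630

£519.86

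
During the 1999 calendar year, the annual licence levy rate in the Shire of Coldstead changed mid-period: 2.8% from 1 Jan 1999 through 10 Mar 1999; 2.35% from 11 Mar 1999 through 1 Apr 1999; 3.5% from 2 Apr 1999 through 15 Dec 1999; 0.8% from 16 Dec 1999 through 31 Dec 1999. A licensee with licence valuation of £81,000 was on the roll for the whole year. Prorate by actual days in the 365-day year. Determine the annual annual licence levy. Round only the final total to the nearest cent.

£2,575.80

1 Jan – 10 Mar 1999: 69 days at 2.8% → £81,000 × 2.8% × 69/365 = £428.7452
11 Mar – 1 Apr 1999: 22 days at 2.35% → £81,000 × 2.35% × 22/365 = £114.7315
2 Apr – 15 Dec 1999: 258 days at 3.5% → £81,000 × 3.5% × 258/365 = £2,003.9178
16 Dec – 31 Dec 1999: 16 days at 0.8% → £81,000 × 0.8% × 16/365 = £28.4055
Total = £2,575.8000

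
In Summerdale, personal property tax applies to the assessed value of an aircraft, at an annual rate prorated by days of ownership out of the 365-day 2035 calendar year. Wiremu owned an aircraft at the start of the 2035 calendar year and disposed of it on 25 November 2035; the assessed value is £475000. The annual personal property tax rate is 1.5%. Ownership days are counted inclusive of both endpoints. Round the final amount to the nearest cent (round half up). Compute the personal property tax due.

Days held (1 January – 25 November 2035): 329 out of 365
Tax = £475000 × 1.5% × 329/365 = £6422.2603

£6422.26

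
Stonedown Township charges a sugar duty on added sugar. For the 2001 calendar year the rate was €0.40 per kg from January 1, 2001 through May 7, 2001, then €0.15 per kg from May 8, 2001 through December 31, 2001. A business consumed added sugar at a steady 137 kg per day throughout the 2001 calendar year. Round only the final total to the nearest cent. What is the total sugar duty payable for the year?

€11850.50

January 1 – May 7, 2001: 127 days × 137 kg/day = 17,399 kg at €0.40/kg → €6959.60
May 8 – December 31, 2001: 238 days × 137 kg/day = 32,606 kg at €0.15/kg → €4890.90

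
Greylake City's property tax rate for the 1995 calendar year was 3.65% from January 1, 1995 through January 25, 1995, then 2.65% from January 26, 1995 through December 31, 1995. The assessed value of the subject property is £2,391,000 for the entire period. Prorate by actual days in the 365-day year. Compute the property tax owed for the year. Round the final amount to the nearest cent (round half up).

£64,999.17

January 1 – January 25, 1995: 25 days at 3.65% → £2,391,000 × 3.65% × 25/365 = £5,977.5000
January 26 – December 31, 1995: 340 days at 2.65% → £2,391,000 × 2.65% × 340/365 = £59,021.6712
Total = £64,999.1712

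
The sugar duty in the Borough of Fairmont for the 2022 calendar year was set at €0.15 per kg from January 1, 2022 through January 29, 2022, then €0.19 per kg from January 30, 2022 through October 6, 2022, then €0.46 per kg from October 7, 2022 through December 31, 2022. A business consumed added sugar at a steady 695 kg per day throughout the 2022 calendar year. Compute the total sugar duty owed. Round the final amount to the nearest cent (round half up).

January 1 – January 29, 2022: 29 days × 695 kg/day = 20,155 kg at €0.15/kg → €3,023.25
January 30 – October 6, 2022: 250 days × 695 kg/day = 173,750 kg at €0.19/kg → €33,012.50
October 7 – December 31, 2022: 86 days × 695 kg/day = 59,770 kg at €0.46/kg → €27,494.20

€63,529.95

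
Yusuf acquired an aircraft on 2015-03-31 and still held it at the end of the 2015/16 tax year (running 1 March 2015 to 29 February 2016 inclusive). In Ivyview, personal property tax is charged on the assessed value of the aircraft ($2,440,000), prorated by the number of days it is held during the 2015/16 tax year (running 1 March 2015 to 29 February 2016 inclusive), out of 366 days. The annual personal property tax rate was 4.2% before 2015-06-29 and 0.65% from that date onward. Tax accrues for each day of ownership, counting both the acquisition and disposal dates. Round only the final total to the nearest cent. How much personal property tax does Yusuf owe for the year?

$35,860.00

2015-03-31 to 2015-06-28: 90 days at 4.2% → $2,440,000 × 4.2% × 90/366 = $25,200.0000
2015-06-29 to 2016-02-29: 246 days at 0.65% → $2,440,000 × 0.65% × 246/366 = $10,660.0000
Total = $35,860.0000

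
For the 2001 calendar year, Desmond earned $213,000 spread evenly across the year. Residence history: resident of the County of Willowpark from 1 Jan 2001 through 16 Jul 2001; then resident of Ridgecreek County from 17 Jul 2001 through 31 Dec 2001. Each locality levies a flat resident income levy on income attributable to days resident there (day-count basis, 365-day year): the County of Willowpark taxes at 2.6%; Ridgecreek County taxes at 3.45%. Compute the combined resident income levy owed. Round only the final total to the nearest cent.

The County of Willowpark, 1 Jan – 16 Jul 2001: 197 days → $213,000 × 2.6% × 197/365 = $2,989.0027
Ridgecreek County, 17 Jul – 31 Dec 2001: 168 days → $213,000 × 3.45% × 168/365 = $3,382.3233
Total = $6,371.3260

$6,371.33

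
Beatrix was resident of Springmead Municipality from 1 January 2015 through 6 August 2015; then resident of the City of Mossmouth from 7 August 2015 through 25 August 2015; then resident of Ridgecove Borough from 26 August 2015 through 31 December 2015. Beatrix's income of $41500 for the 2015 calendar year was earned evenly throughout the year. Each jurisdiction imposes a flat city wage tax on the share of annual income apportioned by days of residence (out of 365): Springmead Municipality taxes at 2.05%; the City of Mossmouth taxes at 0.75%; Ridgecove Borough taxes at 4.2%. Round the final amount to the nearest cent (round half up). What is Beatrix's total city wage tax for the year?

Springmead Municipality, 1 January – 6 August 2015: 218 days → $41500 × 2.05% × 218/365 = $508.1192
The City of Mossmouth, 7 August – 25 August 2015: 19 days → $41500 × 0.75% × 19/365 = $16.2021
Ridgecove Borough, 26 August – 31 December 2015: 128 days → $41500 × 4.2% × 128/365 = $611.2438
Total = $1135.5651

$1135.57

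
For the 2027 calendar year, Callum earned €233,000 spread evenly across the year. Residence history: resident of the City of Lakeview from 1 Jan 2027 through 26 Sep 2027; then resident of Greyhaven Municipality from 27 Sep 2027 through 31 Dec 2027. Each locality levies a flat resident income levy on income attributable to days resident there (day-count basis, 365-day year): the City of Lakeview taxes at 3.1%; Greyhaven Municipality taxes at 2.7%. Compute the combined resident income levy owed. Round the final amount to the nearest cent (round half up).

The City of Lakeview, 1 Jan – 26 Sep 2027: 269 days → €233,000 × 3.1% × 269/365 = €5,323.2521
Greyhaven Municipality, 27 Sep – 31 Dec 2027: 96 days → €233,000 × 2.7% × 96/365 = €1,654.6192
Total = €6,977.8712

€6,977.87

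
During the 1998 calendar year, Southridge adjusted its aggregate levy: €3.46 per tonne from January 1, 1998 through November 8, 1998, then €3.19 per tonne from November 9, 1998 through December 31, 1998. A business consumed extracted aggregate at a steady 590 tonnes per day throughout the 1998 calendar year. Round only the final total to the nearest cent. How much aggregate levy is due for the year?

€736,668.10

January 1 – November 8, 1998: 312 days × 590 tonnes/day = 184,080 tonnes at €3.46/tonne → €636,916.80
November 9 – December 31, 1998: 53 days × 590 tonnes/day = 31,270 tonnes at €3.19/tonne → €99,751.30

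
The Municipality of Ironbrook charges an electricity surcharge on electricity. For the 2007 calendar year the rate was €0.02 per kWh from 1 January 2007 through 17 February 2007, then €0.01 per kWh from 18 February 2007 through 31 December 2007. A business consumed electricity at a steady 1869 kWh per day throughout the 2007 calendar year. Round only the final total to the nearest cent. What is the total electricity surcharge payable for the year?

€7718.97

1 January – 17 February 2007: 48 days × 1869 kWh/day = 89,712 kWh at €0.02/kWh → €1794.24
18 February – 31 December 2007: 317 days × 1869 kWh/day = 592,473 kWh at €0.01/kWh → €5924.73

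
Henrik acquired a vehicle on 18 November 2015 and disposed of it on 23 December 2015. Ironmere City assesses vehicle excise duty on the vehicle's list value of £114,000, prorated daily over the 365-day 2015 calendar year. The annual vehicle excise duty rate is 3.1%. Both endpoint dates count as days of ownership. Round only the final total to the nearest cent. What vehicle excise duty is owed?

Days held (18 November – 23 December 2015): 36 out of 365
Tax = £114,000 × 3.1% × 36/365 = £348.5589

£348.56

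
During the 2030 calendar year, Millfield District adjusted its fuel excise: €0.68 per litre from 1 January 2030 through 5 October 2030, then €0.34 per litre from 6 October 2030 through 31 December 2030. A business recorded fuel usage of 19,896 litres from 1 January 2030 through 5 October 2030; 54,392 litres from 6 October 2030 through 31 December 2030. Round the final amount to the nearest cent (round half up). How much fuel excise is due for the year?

€32,022.56

1 January – 5 October 2030: 19,896 litres at €0.68/litre → €13,529.28
6 October – 31 December 2030: 54,392 litres at €0.34/litre → €18,493.28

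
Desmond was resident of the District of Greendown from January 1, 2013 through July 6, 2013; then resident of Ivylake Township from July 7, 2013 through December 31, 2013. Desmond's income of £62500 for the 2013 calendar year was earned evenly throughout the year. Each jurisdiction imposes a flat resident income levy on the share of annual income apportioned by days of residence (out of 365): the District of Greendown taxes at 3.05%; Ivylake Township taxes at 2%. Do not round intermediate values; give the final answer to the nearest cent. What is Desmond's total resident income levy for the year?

£1586.22

The District of Greendown, January 1 – July 6, 2013: 187 days → £62500 × 3.05% × 187/365 = £976.6267
Ivylake Township, July 7 – December 31, 2013: 178 days → £62500 × 2% × 178/365 = £609.5890
Total = £1586.2158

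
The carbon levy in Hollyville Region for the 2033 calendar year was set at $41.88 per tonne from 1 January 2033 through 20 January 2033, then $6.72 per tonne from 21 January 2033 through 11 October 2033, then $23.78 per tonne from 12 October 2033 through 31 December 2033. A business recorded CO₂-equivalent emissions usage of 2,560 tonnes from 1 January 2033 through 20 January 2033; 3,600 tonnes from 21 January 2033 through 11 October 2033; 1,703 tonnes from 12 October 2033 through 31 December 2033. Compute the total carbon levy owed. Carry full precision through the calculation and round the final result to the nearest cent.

$171,902.14

1 January – 20 January 2033: 2,560 tonnes at $41.88/tonne → $107,212.80
21 January – 11 October 2033: 3,600 tonnes at $6.72/tonne → $24,192.00
12 October – 31 December 2033: 1,703 tonnes at $23.78/tonne → $40,497.34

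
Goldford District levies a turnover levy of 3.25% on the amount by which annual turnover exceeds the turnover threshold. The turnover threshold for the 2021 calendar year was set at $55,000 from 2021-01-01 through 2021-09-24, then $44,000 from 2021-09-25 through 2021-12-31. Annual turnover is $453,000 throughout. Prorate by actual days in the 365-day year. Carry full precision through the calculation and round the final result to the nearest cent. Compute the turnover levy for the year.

2021-01-01 to 2021-09-24: 267 days, exemption $55,000 → ($453,000 − $55,000) × 3.25% × 267/365 = $9,462.0411
2021-09-25 to 2021-12-31: 98 days, exemption $44,000 → ($453,000 − $44,000) × 3.25% × 98/365 = $3,568.9452
Total = $13,030.9863

$13,030.99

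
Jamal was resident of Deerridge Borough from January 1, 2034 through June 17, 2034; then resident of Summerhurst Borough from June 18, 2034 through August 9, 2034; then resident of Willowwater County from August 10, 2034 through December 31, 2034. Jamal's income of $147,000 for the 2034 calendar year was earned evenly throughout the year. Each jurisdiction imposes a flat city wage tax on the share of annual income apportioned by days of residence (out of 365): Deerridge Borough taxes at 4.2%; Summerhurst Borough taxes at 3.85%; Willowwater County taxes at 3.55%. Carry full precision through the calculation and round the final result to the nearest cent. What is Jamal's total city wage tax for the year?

Deerridge Borough, January 1 – June 17, 2034: 168 days → $147,000 × 4.2% × 168/365 = $2,841.7315
Summerhurst Borough, June 18 – August 9, 2034: 53 days → $147,000 × 3.85% × 53/365 = $821.7904
Willowwater County, August 10 – December 31, 2034: 144 days → $147,000 × 3.55% × 144/365 = $2,058.8055
Total = $5,722.3274

$5,722.33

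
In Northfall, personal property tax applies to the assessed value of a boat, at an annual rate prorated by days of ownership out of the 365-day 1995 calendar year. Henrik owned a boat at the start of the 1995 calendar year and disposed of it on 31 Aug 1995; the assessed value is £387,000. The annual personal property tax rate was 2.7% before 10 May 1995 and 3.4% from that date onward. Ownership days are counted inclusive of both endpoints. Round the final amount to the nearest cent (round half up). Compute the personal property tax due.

£7,802.56

1 Jan – 9 May 1995: 129 days at 2.7% → £387,000 × 2.7% × 129/365 = £3,692.9342
10 May – 31 Aug 1995: 114 days at 3.4% → £387,000 × 3.4% × 114/365 = £4,109.6219
Total = £7,802.5562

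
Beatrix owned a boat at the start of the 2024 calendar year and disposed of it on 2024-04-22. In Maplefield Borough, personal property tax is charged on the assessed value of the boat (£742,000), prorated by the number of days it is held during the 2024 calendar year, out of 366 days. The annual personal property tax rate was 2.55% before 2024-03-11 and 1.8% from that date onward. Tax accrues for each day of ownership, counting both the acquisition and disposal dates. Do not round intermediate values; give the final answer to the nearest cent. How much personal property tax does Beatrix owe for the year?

2024-01-01 to 2024-03-10: 70 days at 2.55% → £742,000 × 2.55% × 70/366 = £3,618.7705
2024-03-11 to 2024-04-22: 43 days at 1.8% → £742,000 × 1.8% × 43/366 = £1,569.1475
Total = £5,187.9180

£5,187.92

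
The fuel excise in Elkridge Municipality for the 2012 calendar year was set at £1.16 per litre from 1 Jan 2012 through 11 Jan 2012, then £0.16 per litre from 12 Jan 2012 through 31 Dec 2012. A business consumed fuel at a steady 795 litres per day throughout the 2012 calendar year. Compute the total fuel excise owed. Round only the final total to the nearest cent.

£55300.20

1 Jan – 11 Jan 2012: 11 days × 795 litres/day = 8,745 litres at £1.16/litre → £10144.20
12 Jan – 31 Dec 2012: 355 days × 795 litres/day = 282,225 litres at £0.16/litre → £45156.00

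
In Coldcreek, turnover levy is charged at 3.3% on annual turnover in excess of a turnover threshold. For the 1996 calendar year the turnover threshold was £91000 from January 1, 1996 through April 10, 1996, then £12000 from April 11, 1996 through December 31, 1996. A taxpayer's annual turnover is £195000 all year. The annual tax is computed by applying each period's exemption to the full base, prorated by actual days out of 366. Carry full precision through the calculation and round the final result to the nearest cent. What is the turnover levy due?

January 1 – April 10, 1996: 101 days, exemption £91000 → (£195000 − £91000) × 3.3% × 101/366 = £947.0820
April 11 – December 31, 1996: 265 days, exemption £12000 → (£195000 − £12000) × 3.3% × 265/366 = £4372.5000
Total = £5319.5820

£5319.58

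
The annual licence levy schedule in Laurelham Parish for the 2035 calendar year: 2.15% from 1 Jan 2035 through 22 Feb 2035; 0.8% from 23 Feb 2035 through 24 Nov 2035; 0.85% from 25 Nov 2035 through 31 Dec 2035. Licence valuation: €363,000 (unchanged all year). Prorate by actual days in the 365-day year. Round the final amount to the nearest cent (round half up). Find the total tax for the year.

€3,633.98

1 Jan – 22 Feb 2035: 53 days at 2.15% → €363,000 × 2.15% × 53/365 = €1,133.2562
23 Feb – 24 Nov 2035: 275 days at 0.8% → €363,000 × 0.8% × 275/365 = €2,187.9452
25 Nov – 31 Dec 2035: 37 days at 0.85% → €363,000 × 0.85% × 37/365 = €312.7767
Total = €3,633.9781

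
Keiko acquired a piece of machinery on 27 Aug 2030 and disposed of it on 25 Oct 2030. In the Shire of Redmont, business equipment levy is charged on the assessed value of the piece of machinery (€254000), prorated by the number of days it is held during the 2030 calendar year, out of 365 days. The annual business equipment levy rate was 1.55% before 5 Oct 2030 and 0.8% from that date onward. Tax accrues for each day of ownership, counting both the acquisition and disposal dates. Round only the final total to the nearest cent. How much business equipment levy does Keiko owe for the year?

€537.58

27 Aug – 4 Oct 2030: 39 days at 1.55% → €254000 × 1.55% × 39/365 = €420.6658
5 Oct – 25 Oct 2030: 21 days at 0.8% → €254000 × 0.8% × 21/365 = €116.9096
Total = €537.5753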